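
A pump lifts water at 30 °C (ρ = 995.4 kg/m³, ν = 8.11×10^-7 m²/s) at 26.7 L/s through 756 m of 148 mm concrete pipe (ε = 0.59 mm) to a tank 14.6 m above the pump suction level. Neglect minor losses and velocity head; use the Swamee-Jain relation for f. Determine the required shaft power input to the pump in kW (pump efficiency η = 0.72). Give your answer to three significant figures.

P_shaft ≈ 11.9 kW

V = 4Q/(πD²) = 1.552 m/s; Re = 2.83×10^5; ε/D = 0.00399; f = 0.02893
h_f = f(L/D)V²/2g = 18.14 m
Total head H = z + h_f = 14.6 + 18.14 = 32.74 m
P_hyd = ρgQH = 995.4·9.81·0.0267·32.74 = 8.536 kW
P_shaft = P_hyd/η = 8.536/0.72 = 11.86 kW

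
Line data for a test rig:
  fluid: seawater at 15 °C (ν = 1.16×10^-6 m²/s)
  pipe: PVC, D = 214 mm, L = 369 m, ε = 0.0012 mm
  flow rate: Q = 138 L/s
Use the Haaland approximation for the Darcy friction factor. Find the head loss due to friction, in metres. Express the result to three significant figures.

V = 4Q/(πD²) = 4·0.138/(π·0.214²) = 3.837 m/s
Re = VD/ν = 3.837·0.214/1.16×10^-6 = 7.08×10^5 → turbulent
ε/D = 0.0012/214 = 5.61×10^-6
Haaland: f = 0.01237
h_f = f(L/D)V²/(2g) = 0.01237·(369/0.214)·3.837²/(2·9.81) = 16.00 m

h_f ≈ 16.0 m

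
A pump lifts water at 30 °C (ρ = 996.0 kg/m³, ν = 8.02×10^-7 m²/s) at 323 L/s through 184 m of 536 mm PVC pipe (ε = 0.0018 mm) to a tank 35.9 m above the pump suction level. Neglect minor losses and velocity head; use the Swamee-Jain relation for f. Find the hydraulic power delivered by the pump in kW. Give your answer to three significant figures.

V = 4Q/(πD²) = 1.431 m/s; Re = 9.57×10^5; ε/D = 3.36×10^-6; f = 0.01178
h_f = f(L/D)V²/2g = 0.4222 m
Total head H = z + h_f = 35.9 + 0.4222 = 36.32 m
P_hyd = ρgQH = 996.0·9.81·0.323·36.32 = 114.6 kW

P_hyd ≈ 115 kW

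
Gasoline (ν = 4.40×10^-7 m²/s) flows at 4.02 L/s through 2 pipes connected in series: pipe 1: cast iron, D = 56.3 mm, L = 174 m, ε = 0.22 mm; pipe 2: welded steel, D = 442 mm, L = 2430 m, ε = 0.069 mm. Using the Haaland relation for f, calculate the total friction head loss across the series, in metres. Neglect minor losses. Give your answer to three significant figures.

Pipe 1: V = 1.615 m/s, Re = 2.07×10^5, ε/D = 0.00391, f = 0.02877, h_1 = f(L/D)V²/2g = 11.82 m
Pipe 2: V = 0.02620 m/s, Re = 2.63×10^4, ε/D = 1.56×10^-4, f = 0.02437, h_2 = f(L/D)V²/2g = 0.004687 m
Series → Q common, losses add: H = Σh = 11.82 m

H ≈ 11.8 m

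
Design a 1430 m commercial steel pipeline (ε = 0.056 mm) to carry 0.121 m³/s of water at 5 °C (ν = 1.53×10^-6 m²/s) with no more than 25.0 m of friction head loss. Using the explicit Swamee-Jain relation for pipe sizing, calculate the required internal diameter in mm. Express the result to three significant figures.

D ≈ 260 mm

Swamee-Jain (Type III): D = 0.66·[ε^1.25·(LQ²/(gh_f))^4.75 + ν·Q^9.4·(L/(gh_f))^5.2]^0.04
LQ²/(gh_f) = 0.08537; L/(gh_f) = 5.831
Term 1 = ε^1.25·(…)^4.75 = 4.06×10^-11; Term 2 = ν·Q^9.4·(…)^5.2 = 3.50×10^-11
D = 0.66·(4.06×10^-11 + 3.50×10^-11)^0.04 = 0.2598 m = 260 mm
Check: V = 2.28 m/s, Re = 3.88×10^5, f = 0.01601, h_f = 23.4 m ≈ 25.0 m ✓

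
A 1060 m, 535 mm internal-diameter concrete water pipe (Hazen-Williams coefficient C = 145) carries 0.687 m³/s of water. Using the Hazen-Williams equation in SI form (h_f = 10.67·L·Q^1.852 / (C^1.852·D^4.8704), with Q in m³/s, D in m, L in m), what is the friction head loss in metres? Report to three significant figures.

h_f = 10.67·1060·0.687^1.852 / (145^1.852·0.535^4.8704) = 11.79 m

h_f ≈ 11.8 m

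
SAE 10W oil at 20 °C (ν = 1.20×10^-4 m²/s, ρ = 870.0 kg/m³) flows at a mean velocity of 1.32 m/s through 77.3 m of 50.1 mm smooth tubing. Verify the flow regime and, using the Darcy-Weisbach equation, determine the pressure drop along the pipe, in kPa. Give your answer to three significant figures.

Re = VD/ν = 1.32·0.05010/1.20×10^-4 = 551 → laminar (Re < 2300)
f = 64/Re = 0.1161
h_f = f(L/D)V²/(2g) = 0.1161·(77.3/0.05010)·1.32²/(2·9.81) = 15.91 m
Δp = ρg·h_f = 870.0·9.81·15.91 = 135.8 kPa

Δp ≈ 136 kPa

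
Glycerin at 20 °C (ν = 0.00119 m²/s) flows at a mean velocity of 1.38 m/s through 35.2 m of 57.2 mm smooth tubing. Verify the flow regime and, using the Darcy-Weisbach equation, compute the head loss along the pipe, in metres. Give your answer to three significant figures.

Re = VD/ν = 1.38·0.05720/0.00119 = 66.3 → laminar (Re < 2300)
f = 64/Re = 0.9648
h_f = f(L/D)V²/(2g) = 0.9648·(35.2/0.05720)·1.38²/(2·9.81) = 57.63 m

h_f ≈ 57.6 m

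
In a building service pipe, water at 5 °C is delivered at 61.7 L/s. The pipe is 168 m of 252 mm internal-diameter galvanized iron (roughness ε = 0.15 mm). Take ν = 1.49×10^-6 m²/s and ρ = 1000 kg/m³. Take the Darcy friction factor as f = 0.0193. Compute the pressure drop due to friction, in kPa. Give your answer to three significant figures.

V = 4Q/(πD²) = 4·0.0617/(π·0.252²) = 1.237 m/s
h_f = f(L/D)V²/(2g) = 0.01930·(168/0.252)·1.237²/(2·9.81) = 1.004 m
Δp = ρg·h_f = 1000·9.81·1.004 = 9.845 kPa

Δp ≈ 9.85 kPa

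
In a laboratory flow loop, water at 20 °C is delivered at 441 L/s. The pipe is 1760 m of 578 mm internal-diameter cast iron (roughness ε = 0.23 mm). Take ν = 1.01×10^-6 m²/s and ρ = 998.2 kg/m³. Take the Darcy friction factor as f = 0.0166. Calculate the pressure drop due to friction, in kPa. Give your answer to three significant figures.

Δp ≈ 71.3 kPa

V = 4Q/(πD²) = 4·0.441/(π·0.578²) = 1.681 m/s
h_f = f(L/D)V²/(2g) = 0.01660·(1760/0.578)·1.681²/(2·9.81) = 7.277 m
Δp = ρg·h_f = 998.2·9.81·7.277 = 71.26 kPa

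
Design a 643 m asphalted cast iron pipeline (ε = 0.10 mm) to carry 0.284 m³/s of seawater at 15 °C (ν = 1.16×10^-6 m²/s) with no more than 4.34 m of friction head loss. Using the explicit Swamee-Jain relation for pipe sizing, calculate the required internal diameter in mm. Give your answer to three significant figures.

D ≈ 439 mm

Swamee-Jain (Type III): D = 0.66·[ε^1.25·(LQ²/(gh_f))^4.75 + ν·Q^9.4·(L/(gh_f))^5.2]^0.04
LQ²/(gh_f) = 1.218; L/(gh_f) = 15.10
Term 1 = ε^1.25·(…)^4.75 = 2.55×10^-5; Term 2 = ν·Q^9.4·(…)^5.2 = 1.14×10^-5
D = 0.66·(2.55×10^-5 + 1.14×10^-5)^0.04 = 0.4388 m = 439 mm
Check: V = 1.88 m/s, Re = 7.10×10^5, f = 0.01537, h_f = 4.05 m ≈ 4.34 m ✓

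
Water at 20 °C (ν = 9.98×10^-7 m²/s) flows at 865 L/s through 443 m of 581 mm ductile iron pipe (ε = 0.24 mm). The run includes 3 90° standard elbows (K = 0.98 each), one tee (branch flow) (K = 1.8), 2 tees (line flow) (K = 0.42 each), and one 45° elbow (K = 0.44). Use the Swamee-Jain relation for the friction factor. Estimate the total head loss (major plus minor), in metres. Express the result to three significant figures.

H_L ≈ 10.0 m

V = 4Q/(πD²) = 3.263 m/s; V²/2g = 0.5426 m
Re = 1.90×10^6, ε/D = 4.13×10^-4 → f = 0.01640 (Swamee-Jain)
Major: h_f = f(L/D)·V²/2g = 0.01640·762.5·0.5426 = 6.783 m
Minor: ΣK = 6.02; h_m = ΣK·V²/2g = 3.266 m
Total H_L = 6.783 + 3.266 = 10.05 m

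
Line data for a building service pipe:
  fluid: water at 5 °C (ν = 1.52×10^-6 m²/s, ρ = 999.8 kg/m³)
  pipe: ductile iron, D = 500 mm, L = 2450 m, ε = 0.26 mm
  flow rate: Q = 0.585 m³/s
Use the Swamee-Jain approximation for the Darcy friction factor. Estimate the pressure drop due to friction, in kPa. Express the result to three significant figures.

Δp ≈ 379 kPa

V = 4Q/(πD²) = 4·0.585/(π·0.500²) = 2.979 m/s
Re = VD/ν = 2.979·0.500/1.52×10^-6 = 9.80×10^5 → turbulent
ε/D = 0.26/500 = 5.20×10^-4
Swamee-Jain: f = 0.01744
h_f = f(L/D)V²/(2g) = 0.01744·(2450/0.500)·2.979²/(2·9.81) = 38.67 m
Δp = ρg·h_f = 999.8·9.81·38.67 = 379.3 kPa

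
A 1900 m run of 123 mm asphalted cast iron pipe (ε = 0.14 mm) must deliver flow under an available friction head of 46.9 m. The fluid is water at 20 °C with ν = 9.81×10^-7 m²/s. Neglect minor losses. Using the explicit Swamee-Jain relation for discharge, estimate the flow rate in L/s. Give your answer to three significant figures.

Q ≈ 19.8 L/s

Swamee-Jain (Type II): Q = -0.965·√(gD⁵h_f/L)·ln[ε/(3.7D) + √(3.17ν²L/(gD³h_f))]
√(gD⁵h_f/L) = √(9.81·0.123⁵·46.9/1900) = 0.002611
ε/(3.7D) = 3.08×10^-4; √(3.17ν²L/(gD³h_f)) = 8.23×10^-5
Q = -0.965·0.002611·ln(3.899×10^-4) = 0.01978 m³/s
Check: V = 1.66 m/s, Re = 2.09×10^5, f = 0.02167, h_f = 47.3 m ≈ 46.9 m ✓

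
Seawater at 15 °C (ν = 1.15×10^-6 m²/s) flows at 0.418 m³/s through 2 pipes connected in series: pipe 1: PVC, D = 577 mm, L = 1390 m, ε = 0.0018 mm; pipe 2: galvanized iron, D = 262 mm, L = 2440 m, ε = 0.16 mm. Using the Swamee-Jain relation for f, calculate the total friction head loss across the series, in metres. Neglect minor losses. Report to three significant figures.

Pipe 1: V = 1.599 m/s, Re = 8.02×10^5, ε/D = 3.12×10^-6, f = 0.01212, h_1 = f(L/D)V²/2g = 3.802 m
Pipe 2: V = 7.753 m/s, Re = 1.77×10^6, ε/D = 6.11×10^-4, f = 0.01780, h_2 = f(L/D)V²/2g = 507.9 m
Series → Q common, losses add: H = Σh = 511.7 m

H ≈ 512 m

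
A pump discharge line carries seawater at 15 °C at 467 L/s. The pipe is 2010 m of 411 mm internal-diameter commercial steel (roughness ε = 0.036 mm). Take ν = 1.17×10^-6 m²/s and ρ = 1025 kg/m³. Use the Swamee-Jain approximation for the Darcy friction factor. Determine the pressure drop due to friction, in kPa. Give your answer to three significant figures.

V = 4Q/(πD²) = 4·0.467/(π·0.411²) = 3.520 m/s
Re = VD/ν = 3.520·0.411/1.17×10^-6 = 1.24×10^6 → turbulent
ε/D = 0.036/411 = 8.76×10^-5
Swamee-Jain: f = 0.01308
h_f = f(L/D)V²/(2g) = 0.01308·(2010/0.411)·3.520²/(2·9.81) = 40.41 m
Δp = ρg·h_f = 1025·9.81·40.41 = 406.3 kPa

Δp ≈ 406 kPa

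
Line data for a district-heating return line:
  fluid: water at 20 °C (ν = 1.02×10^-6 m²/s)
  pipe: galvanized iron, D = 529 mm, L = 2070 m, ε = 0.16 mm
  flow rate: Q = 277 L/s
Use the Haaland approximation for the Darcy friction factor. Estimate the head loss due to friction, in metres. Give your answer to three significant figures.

h_f ≈ 5.04 m

V = 4Q/(πD²) = 4·0.277/(π·0.529²) = 1.260 m/s
Re = VD/ν = 1.260·0.529/1.02×10^-6 = 6.54×10^5 → turbulent
ε/D = 0.16/529 = 3.02×10^-4
Haaland: f = 0.01592
h_f = f(L/D)V²/(2g) = 0.01592·(2070/0.529)·1.260²/(2·9.81) = 5.045 m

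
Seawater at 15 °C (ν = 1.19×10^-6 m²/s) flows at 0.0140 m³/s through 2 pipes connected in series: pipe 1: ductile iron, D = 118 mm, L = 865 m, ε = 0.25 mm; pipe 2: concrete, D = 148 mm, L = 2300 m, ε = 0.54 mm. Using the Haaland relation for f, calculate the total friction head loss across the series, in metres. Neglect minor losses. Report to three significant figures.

H ≈ 30.4 m

Pipe 1: V = 1.280 m/s, Re = 1.27×10^5, ε/D = 0.00212, f = 0.02500, h_1 = f(L/D)V²/2g = 15.31 m
Pipe 2: V = 0.8138 m/s, Re = 1.01×10^5, ε/D = 0.00365, f = 0.02874, h_2 = f(L/D)V²/2g = 15.08 m
Series → Q common, losses add: H = Σh = 30.38 m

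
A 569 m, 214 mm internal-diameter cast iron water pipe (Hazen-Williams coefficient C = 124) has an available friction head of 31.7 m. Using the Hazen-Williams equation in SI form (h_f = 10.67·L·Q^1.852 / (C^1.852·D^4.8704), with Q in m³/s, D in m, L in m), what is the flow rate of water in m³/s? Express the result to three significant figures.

Rearranging: Q = [h_f·C^1.852·D^4.8704 / (10.67·L)]^(1/1.852)
Q = [31.7·124^1.852·0.214^4.8704 / (10.67·569)]^0.540 = 0.1260 m³/s

Q ≈ 0.126 m³/s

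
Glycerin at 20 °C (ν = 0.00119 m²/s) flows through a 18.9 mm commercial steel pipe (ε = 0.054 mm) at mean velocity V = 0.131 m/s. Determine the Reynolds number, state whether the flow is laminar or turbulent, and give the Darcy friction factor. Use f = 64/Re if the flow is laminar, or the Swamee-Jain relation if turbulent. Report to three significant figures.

Re ≈ 2.08; laminar; f = 64/Re ≈ 30.8

Re = VD/ν = 0.1310·0.0189/0.00119 = 2.08
Re < 2300 → laminar → f = 64/Re = 30.76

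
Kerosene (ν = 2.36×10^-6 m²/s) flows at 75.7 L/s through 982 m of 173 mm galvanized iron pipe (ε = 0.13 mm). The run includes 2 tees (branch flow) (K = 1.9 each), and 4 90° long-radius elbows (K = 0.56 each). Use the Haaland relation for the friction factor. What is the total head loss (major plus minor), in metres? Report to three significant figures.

V = 4Q/(πD²) = 3.220 m/s; V²/2g = 0.5286 m
Re = 2.36×10^5, ε/D = 7.51×10^-4 → f = 0.01965 (Haaland)
Major: h_f = f(L/D)·V²/2g = 0.01965·5676·0.5286 = 58.97 m
Minor: ΣK = 6.04; h_m = ΣK·V²/2g = 3.193 m
Total H_L = 58.97 + 3.193 = 62.16 m

H_L ≈ 62.2 m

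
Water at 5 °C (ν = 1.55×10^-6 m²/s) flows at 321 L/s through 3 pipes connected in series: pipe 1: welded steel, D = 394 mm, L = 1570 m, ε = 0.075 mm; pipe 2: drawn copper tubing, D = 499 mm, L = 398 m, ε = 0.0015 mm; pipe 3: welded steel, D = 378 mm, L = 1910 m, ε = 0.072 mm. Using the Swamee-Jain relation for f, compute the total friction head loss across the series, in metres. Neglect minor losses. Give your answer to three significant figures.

Pipe 1: V = 2.633 m/s, Re = 6.69×10^5, ε/D = 1.90×10^-4, f = 0.01506, h_1 = f(L/D)V²/2g = 21.20 m
Pipe 2: V = 1.641 m/s, Re = 5.28×10^5, ε/D = 3.01×10^-6, f = 0.01301, h_2 = f(L/D)V²/2g = 1.425 m
Pipe 3: V = 2.860 m/s, Re = 6.98×10^5, ε/D = 1.90×10^-4, f = 0.01501, h_3 = f(L/D)V²/2g = 31.64 m
Series → Q common, losses add: H = Σh = 54.26 m

H ≈ 54.3 m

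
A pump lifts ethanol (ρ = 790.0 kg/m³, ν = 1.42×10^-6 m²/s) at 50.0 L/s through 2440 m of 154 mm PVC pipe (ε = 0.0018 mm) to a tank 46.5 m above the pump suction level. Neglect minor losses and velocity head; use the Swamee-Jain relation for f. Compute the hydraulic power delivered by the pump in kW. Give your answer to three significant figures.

V = 4Q/(πD²) = 2.684 m/s; Re = 2.91×10^5; ε/D = 1.17×10^-5; f = 0.01459
h_f = f(L/D)V²/2g = 84.90 m
Total head H = z + h_f = 46.5 + 84.90 = 131.4 m
P_hyd = ρgQH = 790.0·9.81·0.0500·131.4 = 50.92 kW

P_hyd ≈ 50.9 kW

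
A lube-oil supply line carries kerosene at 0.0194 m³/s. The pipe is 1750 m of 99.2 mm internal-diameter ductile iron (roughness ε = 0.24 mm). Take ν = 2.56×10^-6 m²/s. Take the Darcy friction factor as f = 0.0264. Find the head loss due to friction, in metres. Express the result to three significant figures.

h_f ≈ 150 m

V = 4Q/(πD²) = 4·0.0194/(π·0.0992²) = 2.510 m/s
h_f = f(L/D)V²/(2g) = 0.02640·(1750/0.0992)·2.510²/(2·9.81) = 149.6 m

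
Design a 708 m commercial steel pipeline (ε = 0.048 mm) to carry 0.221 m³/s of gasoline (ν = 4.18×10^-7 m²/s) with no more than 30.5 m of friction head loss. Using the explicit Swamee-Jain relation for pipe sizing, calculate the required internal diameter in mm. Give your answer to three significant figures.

Swamee-Jain (Type III): D = 0.66·[ε^1.25·(LQ²/(gh_f))^4.75 + ν·Q^9.4·(L/(gh_f))^5.2]^0.04
LQ²/(gh_f) = 0.1156; L/(gh_f) = 2.366
Term 1 = ε^1.25·(…)^4.75 = 1.41×10^-10; Term 2 = ν·Q^9.4·(…)^5.2 = 2.53×10^-11
D = 0.66·(1.41×10^-10 + 2.53×10^-11)^0.04 = 0.2682 m = 268 mm
Check: V = 3.91 m/s, Re = 2.51×10^6, f = 0.01395, h_f = 28.7 m ≈ 30.5 m ✓

D ≈ 268 mm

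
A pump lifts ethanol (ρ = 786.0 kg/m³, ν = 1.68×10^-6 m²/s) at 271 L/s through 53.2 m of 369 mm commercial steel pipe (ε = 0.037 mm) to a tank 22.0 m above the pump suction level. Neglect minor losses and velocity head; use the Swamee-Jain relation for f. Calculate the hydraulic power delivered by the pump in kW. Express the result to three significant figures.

V = 4Q/(πD²) = 2.534 m/s; Re = 5.57×10^5; ε/D = 1.00×10^-4; f = 0.01430
h_f = f(L/D)V²/2g = 0.6747 m
Total head H = z + h_f = 22.0 + 0.6747 = 22.67 m
P_hyd = ρgQH = 786.0·9.81·0.271·22.67 = 47.38 kW

P_hyd ≈ 47.4 kW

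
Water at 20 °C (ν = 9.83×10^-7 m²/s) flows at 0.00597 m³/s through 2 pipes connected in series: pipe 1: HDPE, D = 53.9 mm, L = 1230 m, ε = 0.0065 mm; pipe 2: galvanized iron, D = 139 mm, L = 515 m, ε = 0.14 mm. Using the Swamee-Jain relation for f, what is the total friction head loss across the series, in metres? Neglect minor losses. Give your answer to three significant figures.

Pipe 1: V = 2.616 m/s, Re = 1.43×10^5, ε/D = 1.21×10^-4, f = 0.01744, h_1 = f(L/D)V²/2g = 138.9 m
Pipe 2: V = 0.3934 m/s, Re = 5.56×10^4, ε/D = 0.00101, f = 0.02386, h_2 = f(L/D)V²/2g = 0.6975 m
Series → Q common, losses add: H = Σh = 139.6 m

H ≈ 140 m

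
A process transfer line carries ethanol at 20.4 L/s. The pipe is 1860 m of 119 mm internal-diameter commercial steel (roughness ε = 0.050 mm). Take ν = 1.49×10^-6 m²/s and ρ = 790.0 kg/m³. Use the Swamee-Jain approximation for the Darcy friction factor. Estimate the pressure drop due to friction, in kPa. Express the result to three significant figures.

V = 4Q/(πD²) = 4·0.0204/(π·0.119²) = 1.834 m/s
Re = VD/ν = 1.834·0.119/1.49×10^-6 = 1.46×10^5 → turbulent
ε/D = 0.050/119 = 4.20×10^-4
Swamee-Jain: f = 0.01912
h_f = f(L/D)V²/(2g) = 0.01912·(1860/0.119)·1.834²/(2·9.81) = 51.25 m
Δp = ρg·h_f = 790.0·9.81·51.25 = 397.2 kPa

Δp ≈ 397 kPa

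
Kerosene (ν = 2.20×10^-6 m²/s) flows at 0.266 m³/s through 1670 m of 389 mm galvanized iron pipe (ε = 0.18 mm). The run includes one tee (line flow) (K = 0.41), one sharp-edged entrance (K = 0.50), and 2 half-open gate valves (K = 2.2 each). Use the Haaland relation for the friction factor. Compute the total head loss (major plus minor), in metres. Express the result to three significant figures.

H_L ≈ 20.6 m

V = 4Q/(πD²) = 2.238 m/s; V²/2g = 0.2553 m
Re = 3.96×10^5, ε/D = 4.63×10^-4 → f = 0.01755 (Haaland)
Major: h_f = f(L/D)·V²/2g = 0.01755·4293·0.2553 = 19.23 m
Minor: ΣK = 5.31; h_m = ΣK·V²/2g = 1.356 m
Total H_L = 19.23 + 1.356 = 20.59 m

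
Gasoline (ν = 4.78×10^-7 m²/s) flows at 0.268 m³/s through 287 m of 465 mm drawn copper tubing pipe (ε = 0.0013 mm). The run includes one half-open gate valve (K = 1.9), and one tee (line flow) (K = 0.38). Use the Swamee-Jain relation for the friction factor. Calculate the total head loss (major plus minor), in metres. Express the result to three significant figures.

V = 4Q/(πD²) = 1.578 m/s; V²/2g = 0.1269 m
Re = 1.54×10^6, ε/D = 2.80×10^-6 → f = 0.01091 (Swamee-Jain)
Major: h_f = f(L/D)·V²/2g = 0.01091·617.2·0.1269 = 0.8544 m
Minor: ΣK = 2.28; h_m = ΣK·V²/2g = 0.2894 m
Total H_L = 0.8544 + 0.2894 = 1.144 m

H_L ≈ 1.14 m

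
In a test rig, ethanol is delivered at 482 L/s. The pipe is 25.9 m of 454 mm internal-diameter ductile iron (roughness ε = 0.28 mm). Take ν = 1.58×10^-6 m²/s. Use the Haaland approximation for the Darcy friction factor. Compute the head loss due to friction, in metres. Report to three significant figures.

V = 4Q/(πD²) = 4·0.482/(π·0.454²) = 2.977 m/s
Re = VD/ν = 2.977·0.454/1.58×10^-6 = 8.56×10^5 → turbulent
ε/D = 0.28/454 = 6.17×10^-4
Haaland: f = 0.01799
h_f = f(L/D)V²/(2g) = 0.01799·(25.9/0.454)·2.977²/(2·9.81) = 0.4637 m

h_f ≈ 0.464 m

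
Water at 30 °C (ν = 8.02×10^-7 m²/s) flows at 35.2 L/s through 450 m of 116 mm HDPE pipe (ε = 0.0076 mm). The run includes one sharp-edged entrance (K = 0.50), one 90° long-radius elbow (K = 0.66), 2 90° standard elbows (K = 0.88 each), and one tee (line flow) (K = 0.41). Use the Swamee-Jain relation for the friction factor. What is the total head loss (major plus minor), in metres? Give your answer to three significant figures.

H_L ≈ 32.8 m

V = 4Q/(πD²) = 3.331 m/s; V²/2g = 0.5654 m
Re = 4.82×10^5, ε/D = 6.55×10^-5 → f = 0.01411 (Swamee-Jain)
Major: h_f = f(L/D)·V²/2g = 0.01411·3879·0.5654 = 30.95 m
Minor: ΣK = 3.33; h_m = ΣK·V²/2g = 1.883 m
Total H_L = 30.95 + 1.883 = 32.84 m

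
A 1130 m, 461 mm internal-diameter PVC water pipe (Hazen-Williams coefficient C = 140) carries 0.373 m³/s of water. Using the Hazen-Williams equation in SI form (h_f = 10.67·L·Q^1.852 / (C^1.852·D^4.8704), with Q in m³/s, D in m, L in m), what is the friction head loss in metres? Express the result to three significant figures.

h_f ≈ 8.94 m

h_f = 10.67·1130·0.373^1.852 / (140^1.852·0.461^4.8704) = 8.940 m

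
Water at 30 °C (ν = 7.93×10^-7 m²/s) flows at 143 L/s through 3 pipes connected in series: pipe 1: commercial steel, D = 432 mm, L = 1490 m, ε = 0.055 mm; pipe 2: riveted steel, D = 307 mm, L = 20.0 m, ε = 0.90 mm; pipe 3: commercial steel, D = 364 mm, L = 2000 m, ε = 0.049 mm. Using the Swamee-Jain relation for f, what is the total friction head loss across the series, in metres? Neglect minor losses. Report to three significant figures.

H ≈ 10.5 m

Pipe 1: V = 0.9756 m/s, Re = 5.31×10^5, ε/D = 1.27×10^-4, f = 0.01468, h_1 = f(L/D)V²/2g = 2.457 m
Pipe 2: V = 1.932 m/s, Re = 7.48×10^5, ε/D = 0.00293, f = 0.02627, h_2 = f(L/D)V²/2g = 0.3255 m
Pipe 3: V = 1.374 m/s, Re = 6.31×10^5, ε/D = 1.35×10^-4, f = 0.01452, h_3 = f(L/D)V²/2g = 7.681 m
Series → Q common, losses add: H = Σh = 10.46 m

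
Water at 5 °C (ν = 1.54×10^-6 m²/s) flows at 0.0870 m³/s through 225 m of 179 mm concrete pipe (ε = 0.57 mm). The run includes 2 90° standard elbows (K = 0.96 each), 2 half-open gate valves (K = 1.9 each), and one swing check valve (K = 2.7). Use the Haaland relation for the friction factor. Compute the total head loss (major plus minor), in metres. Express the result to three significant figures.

H_L ≈ 25.8 m

V = 4Q/(πD²) = 3.457 m/s; V²/2g = 0.6092 m
Re = 4.02×10^5, ε/D = 0.00318 → f = 0.02695 (Haaland)
Major: h_f = f(L/D)·V²/2g = 0.02695·1257·0.6092 = 20.64 m
Minor: ΣK = 8.42; h_m = ΣK·V²/2g = 5.129 m
Total H_L = 20.64 + 5.129 = 25.77 m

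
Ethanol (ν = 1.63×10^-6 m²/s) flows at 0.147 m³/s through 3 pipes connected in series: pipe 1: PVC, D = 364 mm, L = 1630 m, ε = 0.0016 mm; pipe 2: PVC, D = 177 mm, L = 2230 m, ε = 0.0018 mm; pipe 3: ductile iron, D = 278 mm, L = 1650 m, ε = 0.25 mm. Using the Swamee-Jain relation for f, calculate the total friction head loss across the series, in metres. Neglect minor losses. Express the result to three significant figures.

Pipe 1: V = 1.413 m/s, Re = 3.15×10^5, ε/D = 4.40×10^-6, f = 0.01429, h_1 = f(L/D)V²/2g = 6.510 m
Pipe 2: V = 5.974 m/s, Re = 6.49×10^5, ε/D = 1.02×10^-5, f = 0.01269, h_2 = f(L/D)V²/2g = 290.9 m
Pipe 3: V = 2.422 m/s, Re = 4.13×10^5, ε/D = 8.99×10^-4, f = 0.02004, h_3 = f(L/D)V²/2g = 35.55 m
Series → Q common, losses add: H = Σh = 333.0 m

H ≈ 333 m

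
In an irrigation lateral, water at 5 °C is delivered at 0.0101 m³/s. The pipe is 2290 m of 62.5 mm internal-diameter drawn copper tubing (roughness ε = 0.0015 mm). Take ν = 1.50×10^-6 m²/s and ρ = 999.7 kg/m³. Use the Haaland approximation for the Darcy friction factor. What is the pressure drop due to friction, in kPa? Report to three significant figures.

Δp ≈ 3340 kPa

V = 4Q/(πD²) = 4·0.0101/(π·0.0625²) = 3.292 m/s
Re = VD/ν = 3.292·0.0625/1.50×10^-6 = 1.37×10^5 → turbulent
ε/D = 0.0015/62.5 = 2.40×10^-5
Haaland: f = 0.01682
h_f = f(L/D)V²/(2g) = 0.01682·(2290/0.0625)·3.292²/(2·9.81) = 340.4 m
Δp = ρg·h_f = 999.7·9.81·340.4 = 3339 kPa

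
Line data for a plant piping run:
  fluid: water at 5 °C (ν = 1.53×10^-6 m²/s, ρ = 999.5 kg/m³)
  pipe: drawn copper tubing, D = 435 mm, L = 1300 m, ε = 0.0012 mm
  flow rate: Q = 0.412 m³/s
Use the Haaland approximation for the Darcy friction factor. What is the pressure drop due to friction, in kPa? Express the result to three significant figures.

V = 4Q/(πD²) = 4·0.412/(π·0.435²) = 2.772 m/s
Re = VD/ν = 2.772·0.435/1.53×10^-6 = 7.88×10^5 → turbulent
ε/D = 0.0012/435 = 2.76×10^-6
Haaland: f = 0.01210
h_f = f(L/D)V²/(2g) = 0.01210·(1300/0.435)·2.772²/(2·9.81) = 14.17 m
Δp = ρg·h_f = 999.5·9.81·14.17 = 138.9 kPa

Δp ≈ 139 kPa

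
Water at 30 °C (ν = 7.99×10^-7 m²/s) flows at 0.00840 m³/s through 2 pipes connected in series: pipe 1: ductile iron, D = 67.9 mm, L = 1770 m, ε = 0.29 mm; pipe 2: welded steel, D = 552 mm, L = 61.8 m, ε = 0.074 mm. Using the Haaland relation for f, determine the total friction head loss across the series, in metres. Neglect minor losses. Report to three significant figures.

H ≈ 211 m

Pipe 1: V = 2.320 m/s, Re = 1.97×10^5, ε/D = 0.00427, f = 0.02951, h_1 = f(L/D)V²/2g = 211.0 m
Pipe 2: V = 0.03510 m/s, Re = 2.42×10^4, ε/D = 1.34×10^-4, f = 0.02479, h_2 = f(L/D)V²/2g = 1.743×10^-4 m
Series → Q common, losses add: H = Σh = 211.0 m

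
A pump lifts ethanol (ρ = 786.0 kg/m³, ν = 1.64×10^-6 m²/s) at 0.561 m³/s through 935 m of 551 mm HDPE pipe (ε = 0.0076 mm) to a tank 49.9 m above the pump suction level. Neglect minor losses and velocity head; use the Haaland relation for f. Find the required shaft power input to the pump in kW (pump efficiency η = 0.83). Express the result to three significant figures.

P_shaft ≈ 291 kW

V = 4Q/(πD²) = 2.353 m/s; Re = 7.90×10^5; ε/D = 1.38×10^-5; f = 0.01227
h_f = f(L/D)V²/2g = 5.876 m
Total head H = z + h_f = 49.9 + 5.876 = 55.78 m
P_hyd = ρgQH = 786.0·9.81·0.561·55.78 = 241.3 kW
P_shaft = P_hyd/η = 241.3/0.83 = 290.7 kW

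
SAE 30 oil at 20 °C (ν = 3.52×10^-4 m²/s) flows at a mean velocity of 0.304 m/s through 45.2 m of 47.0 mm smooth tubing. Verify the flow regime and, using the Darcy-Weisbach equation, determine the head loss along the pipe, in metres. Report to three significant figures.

Re = VD/ν = 0.304·0.04700/3.52×10^-4 = 40.6 → laminar (Re < 2300)
f = 64/Re = 1.577
h_f = f(L/D)V²/(2g) = 1.577·(45.2/0.04700)·0.304²/(2·9.81) = 7.142 m

h_f ≈ 7.14 m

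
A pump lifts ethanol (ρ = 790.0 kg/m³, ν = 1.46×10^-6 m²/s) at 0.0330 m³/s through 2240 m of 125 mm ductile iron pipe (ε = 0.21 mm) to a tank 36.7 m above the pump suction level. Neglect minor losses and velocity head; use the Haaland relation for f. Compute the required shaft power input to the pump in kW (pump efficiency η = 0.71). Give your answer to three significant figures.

V = 4Q/(πD²) = 2.689 m/s; Re = 2.30×10^5; ε/D = 0.00168; f = 0.02319
h_f = f(L/D)V²/2g = 153.1 m
Total head H = z + h_f = 36.7 + 153.1 = 189.8 m
P_hyd = ρgQH = 790.0·9.81·0.0330·189.8 = 48.55 kW
P_shaft = P_hyd/η = 48.55/0.71 = 68.38 kW

P_shaft ≈ 68.4 kW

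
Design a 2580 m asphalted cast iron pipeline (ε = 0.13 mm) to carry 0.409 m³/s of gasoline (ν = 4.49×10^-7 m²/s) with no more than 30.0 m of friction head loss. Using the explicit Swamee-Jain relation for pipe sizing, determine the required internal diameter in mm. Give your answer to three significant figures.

D ≈ 455 mm

Swamee-Jain (Type III): D = 0.66·[ε^1.25·(LQ²/(gh_f))^4.75 + ν·Q^9.4·(L/(gh_f))^5.2]^0.04
LQ²/(gh_f) = 1.466; L/(gh_f) = 8.767
Term 1 = ε^1.25·(…)^4.75 = 8.56×10^-5; Term 2 = ν·Q^9.4·(…)^5.2 = 8.04×10^-6
D = 0.66·(8.56×10^-5 + 8.04×10^-6)^0.04 = 0.4554 m = 455 mm
Check: V = 2.51 m/s, Re = 2.55×10^6, f = 0.01516, h_f = 27.6 m ≈ 30.0 m ✓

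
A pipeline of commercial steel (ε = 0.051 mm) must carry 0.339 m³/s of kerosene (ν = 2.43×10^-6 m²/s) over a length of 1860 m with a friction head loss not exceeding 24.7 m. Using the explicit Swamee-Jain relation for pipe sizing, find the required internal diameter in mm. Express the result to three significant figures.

Swamee-Jain (Type III): D = 0.66·[ε^1.25·(LQ²/(gh_f))^4.75 + ν·Q^9.4·(L/(gh_f))^5.2]^0.04
LQ²/(gh_f) = 0.8822; L/(gh_f) = 7.676
Term 1 = ε^1.25·(…)^4.75 = 2.38×10^-6; Term 2 = ν·Q^9.4·(…)^5.2 = 3.73×10^-6
D = 0.66·(2.38×10^-6 + 3.73×10^-6)^0.04 = 0.4083 m = 408 mm
Check: V = 2.59 m/s, Re = 4.35×10^5, f = 0.01498, h_f = 23.3 m ≈ 24.7 m ✓

D ≈ 408 mm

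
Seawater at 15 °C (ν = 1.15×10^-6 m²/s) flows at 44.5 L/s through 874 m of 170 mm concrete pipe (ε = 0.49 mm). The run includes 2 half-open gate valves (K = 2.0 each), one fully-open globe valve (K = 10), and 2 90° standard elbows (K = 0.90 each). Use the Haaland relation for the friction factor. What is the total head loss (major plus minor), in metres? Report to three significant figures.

H_L ≈ 29.6 m

V = 4Q/(πD²) = 1.961 m/s; V²/2g = 0.1959 m
Re = 2.90×10^5, ε/D = 0.00288 → f = 0.02635 (Haaland)
Major: h_f = f(L/D)·V²/2g = 0.02635·5141·0.1959 = 26.54 m
Minor: ΣK = 15.8; h_m = ΣK·V²/2g = 3.095 m
Total H_L = 26.54 + 3.095 = 29.64 m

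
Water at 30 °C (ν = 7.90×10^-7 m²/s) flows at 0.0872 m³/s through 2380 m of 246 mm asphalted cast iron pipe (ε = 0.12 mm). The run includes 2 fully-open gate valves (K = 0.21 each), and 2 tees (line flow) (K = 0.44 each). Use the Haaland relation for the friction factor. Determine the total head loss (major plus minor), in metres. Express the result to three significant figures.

V = 4Q/(πD²) = 1.835 m/s; V²/2g = 0.1716 m
Re = 5.71×10^5, ε/D = 4.88×10^-4 → f = 0.01740 (Haaland)
Major: h_f = f(L/D)·V²/2g = 0.01740·9675·0.1716 = 28.88 m
Minor: ΣK = 1.30; h_m = ΣK·V²/2g = 0.2230 m
Total H_L = 28.88 + 0.2230 = 29.10 m

H_L ≈ 29.1 m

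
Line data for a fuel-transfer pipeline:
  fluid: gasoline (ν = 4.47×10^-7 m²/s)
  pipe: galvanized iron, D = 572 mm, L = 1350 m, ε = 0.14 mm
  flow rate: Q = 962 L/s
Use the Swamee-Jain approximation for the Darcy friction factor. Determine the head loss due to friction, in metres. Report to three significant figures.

V = 4Q/(πD²) = 4·0.962/(π·0.572²) = 3.744 m/s
Re = VD/ν = 3.744·0.572/4.47×10^-7 = 4.79×10^6 → turbulent
ε/D = 0.14/572 = 2.45×10^-4
Swamee-Jain: f = 0.01456
h_f = f(L/D)V²/(2g) = 0.01456·(1350/0.572)·3.744²/(2·9.81) = 24.54 m

h_f ≈ 24.5 m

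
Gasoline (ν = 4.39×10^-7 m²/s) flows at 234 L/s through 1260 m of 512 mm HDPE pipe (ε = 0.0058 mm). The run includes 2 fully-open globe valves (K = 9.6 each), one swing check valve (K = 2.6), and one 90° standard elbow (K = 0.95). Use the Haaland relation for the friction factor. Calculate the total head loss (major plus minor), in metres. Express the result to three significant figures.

V = 4Q/(πD²) = 1.137 m/s; V²/2g = 0.06584 m
Re = 1.33×10^6, ε/D = 1.13×10^-5 → f = 0.01131 (Haaland)
Major: h_f = f(L/D)·V²/2g = 0.01131·2461·0.06584 = 1.832 m
Minor: ΣK = 22.8; h_m = ΣK·V²/2g = 1.498 m
Total H_L = 1.832 + 1.498 = 3.330 m

H_L ≈ 3.33 m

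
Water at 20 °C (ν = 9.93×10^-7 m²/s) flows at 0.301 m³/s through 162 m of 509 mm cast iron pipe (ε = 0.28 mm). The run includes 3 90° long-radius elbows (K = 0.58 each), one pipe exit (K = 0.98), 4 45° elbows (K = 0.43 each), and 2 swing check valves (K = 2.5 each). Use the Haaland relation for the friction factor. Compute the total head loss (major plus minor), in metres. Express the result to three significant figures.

V = 4Q/(πD²) = 1.479 m/s; V²/2g = 0.1115 m
Re = 7.58×10^5, ε/D = 5.50×10^-4 → f = 0.01763 (Haaland)
Major: h_f = f(L/D)·V²/2g = 0.01763·318.3·0.1115 = 0.6259 m
Minor: ΣK = 9.44; h_m = ΣK·V²/2g = 1.053 m
Total H_L = 0.6259 + 1.053 = 1.679 m

H_L ≈ 1.68 m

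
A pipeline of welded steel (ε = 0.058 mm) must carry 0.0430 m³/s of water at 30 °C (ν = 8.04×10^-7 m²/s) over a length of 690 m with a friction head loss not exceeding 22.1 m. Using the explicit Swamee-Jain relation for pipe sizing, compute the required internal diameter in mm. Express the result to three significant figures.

D ≈ 155 mm

Swamee-Jain (Type III): D = 0.66·[ε^1.25·(LQ²/(gh_f))^4.75 + ν·Q^9.4·(L/(gh_f))^5.2]^0.04
LQ²/(gh_f) = 0.005885; L/(gh_f) = 3.183
Term 1 = ε^1.25·(…)^4.75 = 1.29×10^-16; Term 2 = ν·Q^9.4·(…)^5.2 = 4.72×10^-17
D = 0.66·(1.29×10^-16 + 4.72×10^-17)^0.04 = 0.1547 m = 155 mm
Check: V = 2.29 m/s, Re = 4.40×10^5, f = 0.01708, h_f = 20.3 m ≈ 22.1 m ✓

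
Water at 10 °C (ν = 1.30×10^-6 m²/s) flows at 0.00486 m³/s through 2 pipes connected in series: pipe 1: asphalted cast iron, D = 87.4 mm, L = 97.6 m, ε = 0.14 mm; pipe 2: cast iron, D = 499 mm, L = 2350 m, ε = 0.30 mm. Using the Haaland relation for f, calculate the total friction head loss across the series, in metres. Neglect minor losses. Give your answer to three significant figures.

Pipe 1: V = 0.8101 m/s, Re = 5.45×10^4, ε/D = 0.00160, f = 0.02510, h_1 = f(L/D)V²/2g = 0.9374 m
Pipe 2: V = 0.02485 m/s, Re = 9540, ε/D = 6.01×10^-4, f = 0.03202, h_2 = f(L/D)V²/2g = 0.004746 m
Series → Q common, losses add: H = Σh = 0.9422 m

H ≈ 0.942 m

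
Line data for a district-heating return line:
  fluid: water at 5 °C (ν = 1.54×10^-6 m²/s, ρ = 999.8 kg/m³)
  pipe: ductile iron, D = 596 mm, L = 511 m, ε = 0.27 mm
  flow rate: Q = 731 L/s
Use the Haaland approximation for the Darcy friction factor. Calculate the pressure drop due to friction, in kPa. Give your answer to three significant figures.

V = 4Q/(πD²) = 4·0.731/(π·0.596²) = 2.620 m/s
Re = VD/ν = 2.620·0.596/1.54×10^-6 = 1.01×10^6 → turbulent
ε/D = 0.27/596 = 4.53×10^-4
Haaland: f = 0.01683
h_f = f(L/D)V²/(2g) = 0.01683·(511/0.596)·2.620²/(2·9.81) = 5.051 m
Δp = ρg·h_f = 999.8·9.81·5.051 = 49.54 kPa

Δp ≈ 49.5 kPa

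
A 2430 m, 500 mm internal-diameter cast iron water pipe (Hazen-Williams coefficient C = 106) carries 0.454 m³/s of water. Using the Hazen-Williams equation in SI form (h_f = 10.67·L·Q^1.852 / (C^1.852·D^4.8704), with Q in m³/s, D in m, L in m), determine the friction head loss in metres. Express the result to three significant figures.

h_f = 10.67·2430·0.454^1.852 / (106^1.852·0.500^4.8704) = 31.18 m

h_f ≈ 31.2 m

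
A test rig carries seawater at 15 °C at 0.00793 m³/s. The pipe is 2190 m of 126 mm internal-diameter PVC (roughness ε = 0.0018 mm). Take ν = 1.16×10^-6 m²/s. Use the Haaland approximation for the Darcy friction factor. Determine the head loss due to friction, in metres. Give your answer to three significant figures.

h_f ≈ 6.92 m

V = 4Q/(πD²) = 4·0.00793/(π·0.126²) = 0.6360 m/s
Re = VD/ν = 0.6360·0.126/1.16×10^-6 = 6.91×10^4 → turbulent
ε/D = 0.0018/126 = 1.43×10^-5
Haaland: f = 0.01933
h_f = f(L/D)V²/(2g) = 0.01933·(2190/0.126)·0.6360²/(2·9.81) = 6.925 m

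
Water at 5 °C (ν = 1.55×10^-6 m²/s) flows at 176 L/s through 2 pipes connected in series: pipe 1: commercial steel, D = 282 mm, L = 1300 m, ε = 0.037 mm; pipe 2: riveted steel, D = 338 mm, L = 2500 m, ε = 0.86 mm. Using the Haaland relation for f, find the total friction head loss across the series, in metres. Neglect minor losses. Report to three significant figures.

H ≈ 64.0 m

Pipe 1: V = 2.818 m/s, Re = 5.13×10^5, ε/D = 1.31×10^-4, f = 0.01457, h_1 = f(L/D)V²/2g = 27.18 m
Pipe 2: V = 1.962 m/s, Re = 4.28×10^5, ε/D = 0.00254, f = 0.02536, h_2 = f(L/D)V²/2g = 36.79 m
Series → Q common, losses add: H = Σh = 63.97 m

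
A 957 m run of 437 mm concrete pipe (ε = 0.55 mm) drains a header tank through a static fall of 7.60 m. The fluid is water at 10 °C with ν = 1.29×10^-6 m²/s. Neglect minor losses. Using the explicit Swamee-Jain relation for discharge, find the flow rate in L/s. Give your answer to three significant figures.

Swamee-Jain (Type II): Q = -0.965·√(gD⁵h_f/L)·ln[ε/(3.7D) + √(3.17ν²L/(gD³h_f))]
√(gD⁵h_f/L) = √(9.81·0.437⁵·7.60/957) = 0.03524
ε/(3.7D) = 3.40×10^-4; √(3.17ν²L/(gD³h_f)) = 2.85×10^-5
Q = -0.965·0.03524·ln(3.686×10^-4) = 0.2688 m³/s
Check: V = 1.79 m/s, Re = 6.07×10^5, f = 0.02131, h_f = 7.64 m ≈ 7.60 m ✓

Q ≈ 269 L/s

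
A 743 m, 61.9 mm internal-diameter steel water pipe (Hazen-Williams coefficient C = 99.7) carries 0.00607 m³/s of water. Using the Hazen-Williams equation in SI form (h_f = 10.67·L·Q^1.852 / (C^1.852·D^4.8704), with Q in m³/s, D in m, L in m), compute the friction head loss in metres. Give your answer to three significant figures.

h_f ≈ 94.8 m

h_f = 10.67·743·0.00607^1.852 / (99.7^1.852·0.0619^4.8704) = 94.84 m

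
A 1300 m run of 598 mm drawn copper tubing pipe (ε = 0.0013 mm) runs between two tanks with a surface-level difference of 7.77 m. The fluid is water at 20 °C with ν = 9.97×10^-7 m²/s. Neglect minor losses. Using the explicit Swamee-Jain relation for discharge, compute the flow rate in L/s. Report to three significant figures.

Q ≈ 712 L/s

Swamee-Jain (Type II): Q = -0.965·√(gD⁵h_f/L)·ln[ε/(3.7D) + √(3.17ν²L/(gD³h_f))]
√(gD⁵h_f/L) = √(9.81·0.598⁵·7.77/1300) = 0.06696
ε/(3.7D) = 5.88×10^-7; √(3.17ν²L/(gD³h_f)) = 1.59×10^-5
Q = -0.965·0.06696·ln(1.644×10^-5) = 0.7118 m³/s
Check: V = 2.53 m/s, Re = 1.52×10^6, f = 0.01090, h_f = 7.76 m ≈ 7.77 m ✓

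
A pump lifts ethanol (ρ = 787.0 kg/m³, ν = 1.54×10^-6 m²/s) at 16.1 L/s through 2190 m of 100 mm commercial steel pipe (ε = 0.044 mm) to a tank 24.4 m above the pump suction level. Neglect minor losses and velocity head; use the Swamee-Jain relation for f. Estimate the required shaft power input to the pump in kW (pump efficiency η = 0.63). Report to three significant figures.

V = 4Q/(πD²) = 2.050 m/s; Re = 1.33×10^5; ε/D = 4.40×10^-4; f = 0.01944
h_f = f(L/D)V²/2g = 91.17 m
Total head H = z + h_f = 24.4 + 91.17 = 115.6 m
P_hyd = ρgQH = 787.0·9.81·0.0161·115.6 = 14.37 kW
P_shaft = P_hyd/η = 14.37/0.63 = 22.80 kW

P_shaft ≈ 22.8 kW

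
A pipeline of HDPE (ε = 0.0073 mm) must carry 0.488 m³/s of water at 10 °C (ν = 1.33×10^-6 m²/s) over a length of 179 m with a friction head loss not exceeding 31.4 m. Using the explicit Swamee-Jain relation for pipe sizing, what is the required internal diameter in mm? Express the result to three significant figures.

Swamee-Jain (Type III): D = 0.66·[ε^1.25·(LQ²/(gh_f))^4.75 + ν·Q^9.4·(L/(gh_f))^5.2]^0.04
LQ²/(gh_f) = 0.1384; L/(gh_f) = 0.5811
Term 1 = ε^1.25·(…)^4.75 = 3.16×10^-11; Term 2 = ν·Q^9.4·(…)^5.2 = 9.31×10^-11
D = 0.66·(3.16×10^-11 + 9.31×10^-11)^0.04 = 0.2651 m = 265 mm
Check: V = 8.84 m/s, Re = 1.76×10^6, f = 0.01144, h_f = 30.8 m ≈ 31.4 m ✓

D ≈ 265 mm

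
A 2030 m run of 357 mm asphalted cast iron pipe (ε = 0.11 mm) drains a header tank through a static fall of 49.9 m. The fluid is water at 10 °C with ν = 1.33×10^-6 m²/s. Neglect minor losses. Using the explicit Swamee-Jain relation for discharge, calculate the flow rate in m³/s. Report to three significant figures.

Swamee-Jain (Type II): Q = -0.965·√(gD⁵h_f/L)·ln[ε/(3.7D) + √(3.17ν²L/(gD³h_f))]
√(gD⁵h_f/L) = √(9.81·0.357⁵·49.9/2030) = 0.03739
ε/(3.7D) = 8.33×10^-5; √(3.17ν²L/(gD³h_f)) = 2.26×10^-5
Q = -0.965·0.03739·ln(1.059×10^-4) = 0.3303 m³/s
Check: V = 3.30 m/s, Re = 8.86×10^5, f = 0.01591, h_f = 50.2 m ≈ 49.9 m ✓

Q ≈ 0.330 m³/s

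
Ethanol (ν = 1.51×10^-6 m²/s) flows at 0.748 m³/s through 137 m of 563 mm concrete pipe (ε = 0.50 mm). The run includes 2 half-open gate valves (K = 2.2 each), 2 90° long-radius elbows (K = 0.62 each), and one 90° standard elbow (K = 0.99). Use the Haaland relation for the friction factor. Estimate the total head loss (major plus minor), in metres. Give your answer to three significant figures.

H_L ≈ 5.22 m

V = 4Q/(πD²) = 3.005 m/s; V²/2g = 0.4601 m
Re = 1.12×10^6, ε/D = 8.88×10^-4 → f = 0.01938 (Haaland)
Major: h_f = f(L/D)·V²/2g = 0.01938·243.3·0.4601 = 2.170 m
Minor: ΣK = 6.63; h_m = ΣK·V²/2g = 3.051 m
Total H_L = 2.170 + 3.051 = 5.221 m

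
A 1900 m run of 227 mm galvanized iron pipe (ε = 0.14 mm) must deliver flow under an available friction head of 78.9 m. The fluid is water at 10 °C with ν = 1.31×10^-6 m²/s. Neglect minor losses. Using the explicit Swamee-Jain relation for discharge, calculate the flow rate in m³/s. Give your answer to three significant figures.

Q ≈ 0.129 m³/s

Swamee-Jain (Type II): Q = -0.965·√(gD⁵h_f/L)·ln[ε/(3.7D) + √(3.17ν²L/(gD³h_f))]
√(gD⁵h_f/L) = √(9.81·0.227⁵·78.9/1900) = 0.01567
ε/(3.7D) = 1.67×10^-4; √(3.17ν²L/(gD³h_f)) = 3.38×10^-5
Q = -0.965·0.01567·ln(2.005×10^-4) = 0.1288 m³/s
Check: V = 3.18 m/s, Re = 5.51×10^5, f = 0.01839, h_f = 79.4 m ≈ 78.9 m ✓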